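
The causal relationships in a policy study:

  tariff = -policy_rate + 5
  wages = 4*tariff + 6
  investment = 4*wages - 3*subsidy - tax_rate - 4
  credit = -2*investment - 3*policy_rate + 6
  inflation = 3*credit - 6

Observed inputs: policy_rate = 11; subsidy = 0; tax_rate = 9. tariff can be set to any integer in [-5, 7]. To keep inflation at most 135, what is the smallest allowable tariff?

Intervening on tariff fixes its value directly, overriding its dependence on policy_rate.
Substituting into the investment equation gives investment = 16*tariff + 11.
credit becomes -32*tariff - 49.
inflation becomes -96*tariff - 153.
Require -96*tariff - 153 ≤ 135, so tariff ≥ -3.
The smallest integer in [-5, 7] satisfying this is -3.

tariff = -3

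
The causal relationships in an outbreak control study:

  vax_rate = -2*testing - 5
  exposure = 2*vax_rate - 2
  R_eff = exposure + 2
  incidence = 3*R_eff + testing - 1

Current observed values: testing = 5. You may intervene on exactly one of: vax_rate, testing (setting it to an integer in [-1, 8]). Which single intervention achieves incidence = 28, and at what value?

Intervening on vax_rate: with other inputs at their observed values, incidence = 6*vax_rate + 4. Solving for 28 gives vax_rate = 4, within [-1, 8].
Intervening on testing: incidence = -11*testing - 31. Reaching 28 requires testing = -59/11, not an integer.

set vax_rate = 4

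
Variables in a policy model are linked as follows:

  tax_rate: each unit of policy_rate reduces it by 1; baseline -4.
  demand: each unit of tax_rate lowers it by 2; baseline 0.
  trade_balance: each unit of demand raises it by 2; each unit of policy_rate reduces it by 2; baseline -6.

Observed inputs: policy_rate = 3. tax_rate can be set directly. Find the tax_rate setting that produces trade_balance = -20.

tax_rate = 2

Intervening on tax_rate fixes its value directly, overriding its dependence on policy_rate.
Substituting into the trade_balance equation gives trade_balance = -4*tax_rate - 12.
Solve -4*tax_rate - 12 = -20: tax_rate = (-20 + 12) / -4 = 2.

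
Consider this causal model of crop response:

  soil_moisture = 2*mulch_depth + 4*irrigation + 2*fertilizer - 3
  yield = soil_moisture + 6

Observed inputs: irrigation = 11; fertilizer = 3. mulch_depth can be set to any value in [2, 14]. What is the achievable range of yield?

57 to 81

Substituting into the soil_moisture equation gives soil_moisture = 2*mulch_depth + 47.
This gives yield = 2*mulch_depth + 53.
Linear in mulch_depth, so extremes are at the endpoints: mulch_depth = 2 gives yield = 57; mulch_depth = 14 gives yield = 81.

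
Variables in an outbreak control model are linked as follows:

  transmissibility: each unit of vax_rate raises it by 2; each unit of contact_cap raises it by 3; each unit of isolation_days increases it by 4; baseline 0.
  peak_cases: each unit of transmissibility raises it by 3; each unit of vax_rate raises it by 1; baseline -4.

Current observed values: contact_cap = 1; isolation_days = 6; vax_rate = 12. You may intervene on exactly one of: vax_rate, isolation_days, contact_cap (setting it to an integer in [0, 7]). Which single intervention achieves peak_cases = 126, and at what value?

Intervening on vax_rate: with other inputs at their observed values, peak_cases = 7*vax_rate + 77. Solving for 126 gives vax_rate = 7, within [0, 7].
Intervening on isolation_days: peak_cases = 12*isolation_days + 89. Reaching 126 requires isolation_days = 37/12, not an integer.
Intervening on contact_cap: peak_cases = 9*contact_cap + 152. Reaching 126 requires contact_cap = -26/9, not an integer.

set vax_rate = 7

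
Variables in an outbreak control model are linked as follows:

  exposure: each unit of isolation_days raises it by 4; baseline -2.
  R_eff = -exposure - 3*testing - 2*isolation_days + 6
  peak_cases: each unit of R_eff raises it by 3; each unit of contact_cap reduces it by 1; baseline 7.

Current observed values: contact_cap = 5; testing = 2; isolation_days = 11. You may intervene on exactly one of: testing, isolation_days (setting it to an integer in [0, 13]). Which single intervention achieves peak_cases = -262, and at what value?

Intervening on testing: with other inputs at their observed values, peak_cases = -9*testing - 172. Solving for -262 gives testing = 10, within [0, 13].
Intervening on isolation_days: peak_cases = -18*isolation_days + 8. Reaching -262 requires isolation_days = 15, outside [0, 13].

set testing = 10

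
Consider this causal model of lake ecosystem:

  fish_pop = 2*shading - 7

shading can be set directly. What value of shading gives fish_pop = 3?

Solve 2*shading - 7 = 3: shading = (3 + 7) / 2 = 5.

shading = 5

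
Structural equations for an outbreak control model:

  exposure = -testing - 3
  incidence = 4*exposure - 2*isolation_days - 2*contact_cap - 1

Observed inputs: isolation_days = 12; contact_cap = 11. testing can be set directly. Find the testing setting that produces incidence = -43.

testing = -4

Substituting into the incidence equation gives incidence = -4*testing - 59.
Solve -4*testing - 59 = -43: testing = (-43 + 59) / -4 = -4.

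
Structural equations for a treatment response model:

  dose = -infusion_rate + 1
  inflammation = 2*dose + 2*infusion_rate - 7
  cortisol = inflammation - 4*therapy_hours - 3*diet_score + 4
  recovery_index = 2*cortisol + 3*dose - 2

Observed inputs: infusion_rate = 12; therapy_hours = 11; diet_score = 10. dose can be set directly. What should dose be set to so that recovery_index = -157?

dose = -7

Intervening on dose fixes its value directly, overriding its dependence on infusion_rate.
Substituting into the inflammation equation gives inflammation = 2*dose + 17.
So cortisol = 2*dose - 53.
This gives recovery_index = 7*dose - 108.
Solve 7*dose - 108 = -157: dose = (-157 + 108) / 7 = -7.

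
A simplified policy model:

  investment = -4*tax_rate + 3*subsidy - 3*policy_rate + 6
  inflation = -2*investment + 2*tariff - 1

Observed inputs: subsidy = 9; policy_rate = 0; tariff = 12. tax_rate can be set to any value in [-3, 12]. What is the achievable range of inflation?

Substituting into the investment equation gives investment = -4*tax_rate + 33.
This gives inflation = 8*tax_rate - 43.
Linear in tax_rate, so extremes are at the endpoints: tax_rate = -3 gives inflation = -67; tax_rate = 12 gives inflation = 53.

-67 to 53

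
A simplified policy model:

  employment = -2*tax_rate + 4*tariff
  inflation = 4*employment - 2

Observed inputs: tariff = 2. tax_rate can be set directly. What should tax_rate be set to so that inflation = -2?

Substituting into the employment equation gives employment = -2*tax_rate + 8.
This gives inflation = -8*tax_rate + 30.
Solve -8*tax_rate + 30 = -2: tax_rate = (-2 - 30) / -8 = 4.

tax_rate = 4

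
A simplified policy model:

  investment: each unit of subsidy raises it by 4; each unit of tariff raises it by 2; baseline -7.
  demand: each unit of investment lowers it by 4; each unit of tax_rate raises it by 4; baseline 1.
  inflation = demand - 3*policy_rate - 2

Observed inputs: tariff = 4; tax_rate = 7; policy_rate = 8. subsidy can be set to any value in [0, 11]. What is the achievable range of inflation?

Substituting into the investment equation gives investment = 4*subsidy + 1.
So demand = -16*subsidy + 25.
inflation becomes -16*subsidy - 1.
Linear in subsidy, so extremes are at the endpoints: subsidy = 0 gives inflation = -1; subsidy = 11 gives inflation = -177.

-177 to -1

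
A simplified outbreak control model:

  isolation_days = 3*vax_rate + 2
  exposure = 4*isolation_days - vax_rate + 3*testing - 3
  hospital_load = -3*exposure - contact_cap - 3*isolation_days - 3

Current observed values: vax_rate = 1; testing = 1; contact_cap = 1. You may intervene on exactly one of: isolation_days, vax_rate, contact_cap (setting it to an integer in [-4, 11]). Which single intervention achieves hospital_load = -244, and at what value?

set vax_rate = 5

Intervening on isolation_days: hospital_load = -15*isolation_days - 1. Reaching -244 requires isolation_days = 81/5, not an integer.
Intervening on vax_rate: with other inputs at their observed values, hospital_load = -42*vax_rate - 34. Solving for -244 gives vax_rate = 5, within [-4, 11].
Intervening on contact_cap: hospital_load = -contact_cap - 75. Reaching -244 requires contact_cap = 169, outside [-4, 11].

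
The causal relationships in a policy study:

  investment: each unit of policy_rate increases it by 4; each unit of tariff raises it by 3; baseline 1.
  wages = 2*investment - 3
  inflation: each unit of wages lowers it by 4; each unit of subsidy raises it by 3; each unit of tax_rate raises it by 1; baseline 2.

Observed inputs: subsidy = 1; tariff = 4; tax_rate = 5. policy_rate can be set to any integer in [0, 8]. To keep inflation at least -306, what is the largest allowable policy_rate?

Substituting into the investment equation gives investment = 4*policy_rate + 13.
wages becomes 8*policy_rate + 23.
Substituting into the inflation equation gives inflation = -32*policy_rate - 82.
Require -32*policy_rate - 82 ≥ -306, so policy_rate ≤ 7.
The largest integer in [0, 8] satisfying this is 7.

policy_rate = 7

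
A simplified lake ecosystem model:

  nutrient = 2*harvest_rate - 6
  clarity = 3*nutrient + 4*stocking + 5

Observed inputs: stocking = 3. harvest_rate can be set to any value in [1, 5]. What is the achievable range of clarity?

Substituting into the clarity equation gives clarity = 6*harvest_rate - 1.
Linear in harvest_rate, so extremes are at the endpoints: harvest_rate = 1 gives clarity = 5; harvest_rate = 5 gives clarity = 29.

5 to 29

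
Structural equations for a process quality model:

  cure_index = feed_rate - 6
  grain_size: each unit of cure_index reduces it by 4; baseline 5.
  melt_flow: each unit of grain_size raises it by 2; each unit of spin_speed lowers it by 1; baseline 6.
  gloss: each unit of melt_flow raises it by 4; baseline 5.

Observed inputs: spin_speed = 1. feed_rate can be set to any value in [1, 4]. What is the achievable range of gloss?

129 to 225

Substituting into the grain_size equation gives grain_size = -4*feed_rate + 29.
Substituting into the melt_flow equation gives melt_flow = -8*feed_rate + 63.
This gives gloss = -32*feed_rate + 257.
Linear in feed_rate, so extremes are at the endpoints: feed_rate = 1 gives gloss = 225; feed_rate = 4 gives gloss = 129.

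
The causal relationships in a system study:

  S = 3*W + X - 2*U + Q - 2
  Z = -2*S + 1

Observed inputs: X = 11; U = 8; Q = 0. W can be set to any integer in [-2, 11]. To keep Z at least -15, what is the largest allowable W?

Substituting into the S equation gives S = 3*W - 7.
This gives Z = -6*W + 15.
Require -6*W + 15 ≥ -15, so W ≤ 5.
The largest integer in [-2, 11] satisfying this is 5.

W = 5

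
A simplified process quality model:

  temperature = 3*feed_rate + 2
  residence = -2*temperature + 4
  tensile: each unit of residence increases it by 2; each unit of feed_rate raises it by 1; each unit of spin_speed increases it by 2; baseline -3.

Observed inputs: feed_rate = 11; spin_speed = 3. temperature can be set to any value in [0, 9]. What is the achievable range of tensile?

Intervening on temperature fixes its value directly, overriding its dependence on feed_rate.
Substituting into the tensile equation gives tensile = -4*temperature + 22.
Linear in temperature, so extremes are at the endpoints: temperature = 0 gives tensile = 22; temperature = 9 gives tensile = -14.

-14 to 22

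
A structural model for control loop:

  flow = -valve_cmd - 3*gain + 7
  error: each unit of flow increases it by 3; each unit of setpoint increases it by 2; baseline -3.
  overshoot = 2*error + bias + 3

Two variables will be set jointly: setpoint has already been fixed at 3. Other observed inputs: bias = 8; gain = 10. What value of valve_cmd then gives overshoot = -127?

valve_cmd = 1

With setpoint held at 3:
Substituting into the flow equation gives flow = -valve_cmd - 23.
Substituting into the error equation gives error = -3*valve_cmd - 66.
This gives overshoot = -6*valve_cmd - 121.
Solve -6*valve_cmd - 121 = -127: valve_cmd = (-127 + 121) / -6 = 1.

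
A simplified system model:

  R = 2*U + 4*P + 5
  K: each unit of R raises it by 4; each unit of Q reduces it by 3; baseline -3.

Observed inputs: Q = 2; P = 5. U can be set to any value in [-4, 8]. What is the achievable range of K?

Substituting into the R equation gives R = 2*U + 25.
This gives K = 8*U + 91.
Linear in U, so extremes are at the endpoints: U = -4 gives K = 59; U = 8 gives K = 155.

59 to 155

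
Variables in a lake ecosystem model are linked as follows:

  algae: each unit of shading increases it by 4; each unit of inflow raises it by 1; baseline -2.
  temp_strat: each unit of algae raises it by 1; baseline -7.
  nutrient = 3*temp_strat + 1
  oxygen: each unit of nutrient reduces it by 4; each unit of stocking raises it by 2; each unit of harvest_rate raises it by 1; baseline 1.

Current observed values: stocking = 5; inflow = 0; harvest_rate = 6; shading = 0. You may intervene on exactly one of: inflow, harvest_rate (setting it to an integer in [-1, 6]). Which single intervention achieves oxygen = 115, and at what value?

set harvest_rate = 0

Intervening on inflow: oxygen = -12*inflow + 121. Reaching 115 requires inflow = 1/2, not an integer.
Intervening on harvest_rate: with other inputs at their observed values, oxygen = harvest_rate + 115. Solving for 115 gives harvest_rate = 0, within [-1, 6].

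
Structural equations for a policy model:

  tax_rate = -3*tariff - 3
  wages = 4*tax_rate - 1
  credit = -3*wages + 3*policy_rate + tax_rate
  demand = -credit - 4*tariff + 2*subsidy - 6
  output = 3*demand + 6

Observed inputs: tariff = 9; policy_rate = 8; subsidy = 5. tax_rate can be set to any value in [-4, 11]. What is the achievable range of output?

-303 to 192

Intervening on tax_rate fixes its value directly, overriding its dependence on tariff.
Substituting into the credit equation gives credit = -11*tax_rate + 27.
So demand = 11*tax_rate - 59.
Substituting into the output equation gives output = 33*tax_rate - 171.
Linear in tax_rate, so extremes are at the endpoints: tax_rate = -4 gives output = -303; tax_rate = 11 gives output = 192.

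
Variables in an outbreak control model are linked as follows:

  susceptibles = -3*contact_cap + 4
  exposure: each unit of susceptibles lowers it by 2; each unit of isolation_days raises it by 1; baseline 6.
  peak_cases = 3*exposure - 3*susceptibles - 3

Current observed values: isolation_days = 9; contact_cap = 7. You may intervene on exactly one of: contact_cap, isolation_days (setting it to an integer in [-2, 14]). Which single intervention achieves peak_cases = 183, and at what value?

set isolation_days = 5

Intervening on contact_cap: peak_cases = 27*contact_cap + 6. Reaching 183 requires contact_cap = 59/9, not an integer.
Intervening on isolation_days: with other inputs at their observed values, peak_cases = 3*isolation_days + 168. Solving for 183 gives isolation_days = 5, within [-2, 14].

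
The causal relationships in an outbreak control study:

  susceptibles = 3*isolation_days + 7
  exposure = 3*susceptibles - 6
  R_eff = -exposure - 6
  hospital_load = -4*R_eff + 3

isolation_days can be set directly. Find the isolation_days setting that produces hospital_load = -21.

isolation_days = -3

Substituting into the exposure equation gives exposure = 9*isolation_days + 15.
This gives R_eff = -9*isolation_days - 21.
Substituting into the hospital_load equation gives hospital_load = 36*isolation_days + 87.
Solve 36*isolation_days + 87 = -21: isolation_days = (-21 - 87) / 36 = -3.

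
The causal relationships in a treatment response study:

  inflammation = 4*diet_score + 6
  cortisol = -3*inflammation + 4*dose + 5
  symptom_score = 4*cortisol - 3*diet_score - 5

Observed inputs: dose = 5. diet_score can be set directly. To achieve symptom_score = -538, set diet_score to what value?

diet_score = 11

Substituting into the cortisol equation gives cortisol = -12*diet_score + 7.
Substituting into the symptom_score equation gives symptom_score = -51*diet_score + 23.
Solve -51*diet_score + 23 = -538: diet_score = (-538 - 23) / -51 = 11.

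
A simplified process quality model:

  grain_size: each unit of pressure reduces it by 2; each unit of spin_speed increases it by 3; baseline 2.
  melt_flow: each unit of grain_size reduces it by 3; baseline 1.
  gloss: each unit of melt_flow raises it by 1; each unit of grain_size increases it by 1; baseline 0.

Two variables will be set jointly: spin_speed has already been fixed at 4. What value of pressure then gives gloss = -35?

With spin_speed held at 4:
Substituting into the grain_size equation gives grain_size = -2*pressure + 14.
Substituting into the melt_flow equation gives melt_flow = 6*pressure - 41.
Substituting into the gloss equation gives gloss = 4*pressure - 27.
Solve 4*pressure - 27 = -35: pressure = (-35 + 27) / 4 = -2.

pressure = -2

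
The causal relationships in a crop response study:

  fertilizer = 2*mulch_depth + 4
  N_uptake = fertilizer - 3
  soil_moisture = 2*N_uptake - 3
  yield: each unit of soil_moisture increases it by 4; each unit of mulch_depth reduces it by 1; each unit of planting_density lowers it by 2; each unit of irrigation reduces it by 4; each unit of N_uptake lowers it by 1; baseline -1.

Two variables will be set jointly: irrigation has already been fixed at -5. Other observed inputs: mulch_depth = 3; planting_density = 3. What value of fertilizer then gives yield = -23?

With irrigation held at -5:
Intervening on fertilizer fixes its value directly, overriding its dependence on mulch_depth.
Substituting into the soil_moisture equation gives soil_moisture = 2*fertilizer - 9.
Substituting into the yield equation gives yield = 7*fertilizer - 23.
Solve 7*fertilizer - 23 = -23: fertilizer = (-23 + 23) / 7 = 0.

fertilizer = 0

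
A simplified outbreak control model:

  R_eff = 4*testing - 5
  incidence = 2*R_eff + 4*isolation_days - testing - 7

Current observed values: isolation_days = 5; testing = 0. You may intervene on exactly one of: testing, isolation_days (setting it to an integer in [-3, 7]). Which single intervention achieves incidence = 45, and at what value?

Intervening on testing: with other inputs at their observed values, incidence = 7*testing + 3. Solving for 45 gives testing = 6, within [-3, 7].
Intervening on isolation_days: incidence = 4*isolation_days - 17. Reaching 45 requires isolation_days = 31/2, not an integer.

set testing = 6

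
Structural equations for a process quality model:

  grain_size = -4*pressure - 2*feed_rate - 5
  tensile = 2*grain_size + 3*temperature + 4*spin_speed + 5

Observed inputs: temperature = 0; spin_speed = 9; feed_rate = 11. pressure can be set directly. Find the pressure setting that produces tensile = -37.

pressure = 3

Substituting into the grain_size equation gives grain_size = -4*pressure - 27.
Substituting into the tensile equation gives tensile = -8*pressure - 13.
Solve -8*pressure - 13 = -37: pressure = (-37 + 13) / -8 = 3.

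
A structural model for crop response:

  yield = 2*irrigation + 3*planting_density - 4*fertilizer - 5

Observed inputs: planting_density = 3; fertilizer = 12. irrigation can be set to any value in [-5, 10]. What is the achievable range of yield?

-54 to -24

Substituting into the yield equation gives yield = 2*irrigation - 44.
Linear in irrigation, so extremes are at the endpoints: irrigation = -5 gives yield = -54; irrigation = 10 gives yield = -24.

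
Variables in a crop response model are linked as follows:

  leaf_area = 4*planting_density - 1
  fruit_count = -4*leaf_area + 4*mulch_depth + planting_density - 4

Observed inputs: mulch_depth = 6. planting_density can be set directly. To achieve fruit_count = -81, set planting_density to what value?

Substituting into the fruit_count equation gives fruit_count = -15*planting_density + 24.
Solve -15*planting_density + 24 = -81: planting_density = (-81 - 24) / -15 = 7.

planting_density = 7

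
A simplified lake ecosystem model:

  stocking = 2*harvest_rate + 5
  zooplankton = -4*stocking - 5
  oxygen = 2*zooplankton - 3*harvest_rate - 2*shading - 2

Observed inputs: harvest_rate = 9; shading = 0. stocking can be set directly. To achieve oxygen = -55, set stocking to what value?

stocking = 2

Intervening on stocking fixes its value directly, overriding its dependence on harvest_rate.
Substituting into the oxygen equation gives oxygen = -8*stocking - 39.
Solve -8*stocking - 39 = -55: stocking = (-55 + 39) / -8 = 2.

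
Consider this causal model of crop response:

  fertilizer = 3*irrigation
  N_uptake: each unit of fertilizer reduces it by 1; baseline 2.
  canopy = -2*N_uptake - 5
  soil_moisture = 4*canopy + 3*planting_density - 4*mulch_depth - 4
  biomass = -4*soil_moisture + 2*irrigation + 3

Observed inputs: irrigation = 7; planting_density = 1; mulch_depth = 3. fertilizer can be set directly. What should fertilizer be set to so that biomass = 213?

Intervening on fertilizer fixes its value directly, overriding its dependence on irrigation.
Substituting into the canopy equation gives canopy = 2*fertilizer - 9.
Substituting into the soil_moisture equation gives soil_moisture = 8*fertilizer - 49.
So biomass = -32*fertilizer + 213.
Solve -32*fertilizer + 213 = 213: fertilizer = (213 - 213) / -32 = 0.

fertilizer = 0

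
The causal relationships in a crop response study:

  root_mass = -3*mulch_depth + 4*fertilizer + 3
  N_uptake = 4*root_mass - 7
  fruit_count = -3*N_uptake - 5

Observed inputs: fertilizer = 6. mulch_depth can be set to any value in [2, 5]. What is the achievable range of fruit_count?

-236 to -128

Substituting into the root_mass equation gives root_mass = -3*mulch_depth + 27.
Substituting into the N_uptake equation gives N_uptake = -12*mulch_depth + 101.
This gives fruit_count = 36*mulch_depth - 308.
Linear in mulch_depth, so extremes are at the endpoints: mulch_depth = 2 gives fruit_count = -236; mulch_depth = 5 gives fruit_count = -128.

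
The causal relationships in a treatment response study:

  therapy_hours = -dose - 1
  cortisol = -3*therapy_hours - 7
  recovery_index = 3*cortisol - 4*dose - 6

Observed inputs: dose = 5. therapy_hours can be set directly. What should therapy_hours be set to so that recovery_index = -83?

Intervening on therapy_hours fixes its value directly, overriding its dependence on dose.
Substituting into the recovery_index equation gives recovery_index = -9*therapy_hours - 47.
Solve -9*therapy_hours - 47 = -83: therapy_hours = (-83 + 47) / -9 = 4.

therapy_hours = 4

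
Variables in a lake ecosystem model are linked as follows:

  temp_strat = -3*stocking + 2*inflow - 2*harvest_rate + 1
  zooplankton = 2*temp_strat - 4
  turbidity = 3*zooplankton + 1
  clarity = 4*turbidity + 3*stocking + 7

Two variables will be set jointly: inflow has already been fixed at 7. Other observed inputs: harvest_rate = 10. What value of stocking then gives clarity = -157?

stocking = 0

With inflow held at 7:
Substituting into the temp_strat equation gives temp_strat = -3*stocking - 5.
Substituting into the zooplankton equation gives zooplankton = -6*stocking - 14.
This gives turbidity = -18*stocking - 41.
clarity becomes -69*stocking - 157.
Solve -69*stocking - 157 = -157: stocking = (-157 + 157) / -69 = 0.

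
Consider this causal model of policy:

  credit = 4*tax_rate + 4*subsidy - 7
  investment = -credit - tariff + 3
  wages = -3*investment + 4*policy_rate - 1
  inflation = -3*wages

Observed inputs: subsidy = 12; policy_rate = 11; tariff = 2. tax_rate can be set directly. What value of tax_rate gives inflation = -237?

tax_rate = -7

Substituting into the credit equation gives credit = 4*tax_rate + 41.
Substituting into the investment equation gives investment = -4*tax_rate - 40.
This gives wages = 12*tax_rate + 163.
Substituting into the inflation equation gives inflation = -36*tax_rate - 489.
Solve -36*tax_rate - 489 = -237: tax_rate = (-237 + 489) / -36 = -7.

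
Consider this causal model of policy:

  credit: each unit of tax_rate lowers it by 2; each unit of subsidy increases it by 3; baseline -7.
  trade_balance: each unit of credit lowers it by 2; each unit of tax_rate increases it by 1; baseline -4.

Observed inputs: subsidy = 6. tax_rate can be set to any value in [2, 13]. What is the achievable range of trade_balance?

-16 to 39

Substituting into the credit equation gives credit = -2*tax_rate + 11.
Substituting into the trade_balance equation gives trade_balance = 5*tax_rate - 26.
Linear in tax_rate, so extremes are at the endpoints: tax_rate = 2 gives trade_balance = -16; tax_rate = 13 gives trade_balance = 39.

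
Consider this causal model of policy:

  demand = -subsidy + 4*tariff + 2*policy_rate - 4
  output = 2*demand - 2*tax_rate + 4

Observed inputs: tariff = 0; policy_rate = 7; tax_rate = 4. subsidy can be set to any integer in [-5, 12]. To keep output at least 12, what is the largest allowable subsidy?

subsidy = 2

Substituting into the demand equation gives demand = -subsidy + 10.
Substituting into the output equation gives output = -2*subsidy + 16.
Require -2*subsidy + 16 ≥ 12, so subsidy ≤ 2.
The largest integer in [-5, 12] satisfying this is 2.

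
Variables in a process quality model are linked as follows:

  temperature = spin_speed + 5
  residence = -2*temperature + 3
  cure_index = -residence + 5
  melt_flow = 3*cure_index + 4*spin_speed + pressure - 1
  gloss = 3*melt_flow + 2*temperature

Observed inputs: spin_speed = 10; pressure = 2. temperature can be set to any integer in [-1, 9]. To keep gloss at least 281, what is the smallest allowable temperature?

Intervening on temperature fixes its value directly, overriding its dependence on spin_speed.
Substituting into the cure_index equation gives cure_index = 2*temperature + 2.
Substituting into the melt_flow equation gives melt_flow = 6*temperature + 47.
This gives gloss = 20*temperature + 141.
Require 20*temperature + 141 ≥ 281, so temperature ≥ 7.
The smallest integer in [-1, 9] satisfying this is 7.

temperature = 7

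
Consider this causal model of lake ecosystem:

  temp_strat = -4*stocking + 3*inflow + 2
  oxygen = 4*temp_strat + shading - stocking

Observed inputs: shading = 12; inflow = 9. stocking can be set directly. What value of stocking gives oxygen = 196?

stocking = -4

Substituting into the temp_strat equation gives temp_strat = -4*stocking + 29.
So oxygen = -17*stocking + 128.
Solve -17*stocking + 128 = 196: stocking = (196 - 128) / -17 = -4.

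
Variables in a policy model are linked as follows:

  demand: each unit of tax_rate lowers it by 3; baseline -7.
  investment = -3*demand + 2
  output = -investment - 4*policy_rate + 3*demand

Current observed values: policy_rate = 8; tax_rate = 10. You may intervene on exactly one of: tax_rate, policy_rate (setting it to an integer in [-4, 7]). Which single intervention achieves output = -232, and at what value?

Intervening on tax_rate: output = -18*tax_rate - 76. Reaching -232 requires tax_rate = 26/3, not an integer.
Intervening on policy_rate: with other inputs at their observed values, output = -4*policy_rate - 224. Solving for -232 gives policy_rate = 2, within [-4, 7].

set policy_rate = 2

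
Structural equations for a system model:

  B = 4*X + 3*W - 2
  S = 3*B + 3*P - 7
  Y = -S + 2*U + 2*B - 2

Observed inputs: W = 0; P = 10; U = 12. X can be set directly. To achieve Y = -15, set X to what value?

Substituting into the B equation gives B = 4*X - 2.
This gives S = 12*X + 17.
So Y = -4*X + 1.
Solve -4*X + 1 = -15: X = (-15 - 1) / -4 = 4.

X = 4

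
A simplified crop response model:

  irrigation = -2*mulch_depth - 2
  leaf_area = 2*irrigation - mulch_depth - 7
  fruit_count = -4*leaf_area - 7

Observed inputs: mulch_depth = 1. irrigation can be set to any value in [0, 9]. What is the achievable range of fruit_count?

Intervening on irrigation fixes its value directly, overriding its dependence on mulch_depth.
Substituting into the leaf_area equation gives leaf_area = 2*irrigation - 8.
So fruit_count = -8*irrigation + 25.
Linear in irrigation, so extremes are at the endpoints: irrigation = 0 gives fruit_count = 25; irrigation = 9 gives fruit_count = -47.

-47 to 25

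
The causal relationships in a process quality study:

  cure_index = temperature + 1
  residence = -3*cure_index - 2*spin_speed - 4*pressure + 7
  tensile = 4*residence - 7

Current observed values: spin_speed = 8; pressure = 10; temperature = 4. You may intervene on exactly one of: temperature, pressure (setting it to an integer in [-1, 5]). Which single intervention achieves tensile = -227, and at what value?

Intervening on temperature: with other inputs at their observed values, tensile = -12*temperature - 215. Solving for -227 gives temperature = 1, within [-1, 5].
Intervening on pressure: tensile = -16*pressure - 103. Reaching -227 requires pressure = 31/4, not an integer.

set temperature = 1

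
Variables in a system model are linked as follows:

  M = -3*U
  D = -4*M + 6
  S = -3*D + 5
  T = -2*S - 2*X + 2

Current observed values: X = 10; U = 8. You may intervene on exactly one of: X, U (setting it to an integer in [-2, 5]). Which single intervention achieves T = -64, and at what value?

set U = -1

Intervening on X: T = -2*X + 604. Reaching -64 requires X = 334, outside [-2, 5].
Intervening on U: with other inputs at their observed values, T = 72*U + 8. Solving for -64 gives U = -1, within [-2, 5].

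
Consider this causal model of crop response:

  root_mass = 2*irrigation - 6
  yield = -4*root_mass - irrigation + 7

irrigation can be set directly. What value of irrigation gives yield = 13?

Substituting into the yield equation gives yield = -9*irrigation + 31.
Solve -9*irrigation + 31 = 13: irrigation = (13 - 31) / -9 = 2.

irrigation = 2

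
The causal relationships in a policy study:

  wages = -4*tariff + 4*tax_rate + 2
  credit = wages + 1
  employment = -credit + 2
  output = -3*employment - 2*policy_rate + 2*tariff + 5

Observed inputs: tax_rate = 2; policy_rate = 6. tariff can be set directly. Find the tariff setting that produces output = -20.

Substituting into the wages equation gives wages = -4*tariff + 10.
Substituting into the credit equation gives credit = -4*tariff + 11.
Substituting into the employment equation gives employment = 4*tariff - 9.
Substituting into the output equation gives output = -10*tariff + 20.
Solve -10*tariff + 20 = -20: tariff = (-20 - 20) / -10 = 4.

tariff = 4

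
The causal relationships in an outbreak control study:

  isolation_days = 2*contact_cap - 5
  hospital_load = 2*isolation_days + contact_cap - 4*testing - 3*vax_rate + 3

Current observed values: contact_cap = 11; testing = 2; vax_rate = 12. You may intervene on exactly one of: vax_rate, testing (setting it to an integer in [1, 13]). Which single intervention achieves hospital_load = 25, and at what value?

set vax_rate = 5

Intervening on vax_rate: with other inputs at their observed values, hospital_load = -3*vax_rate + 40. Solving for 25 gives vax_rate = 5, within [1, 13].
Intervening on testing: hospital_load = -4*testing + 12. Reaching 25 requires testing = -13/4, not an integer.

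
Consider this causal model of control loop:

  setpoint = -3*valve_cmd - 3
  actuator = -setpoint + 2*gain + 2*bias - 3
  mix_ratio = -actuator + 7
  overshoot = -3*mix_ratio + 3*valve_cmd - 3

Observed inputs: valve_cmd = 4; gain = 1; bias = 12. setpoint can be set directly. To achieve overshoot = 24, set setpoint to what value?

setpoint = 11

Intervening on setpoint fixes its value directly, overriding its dependence on valve_cmd.
Substituting into the actuator equation gives actuator = -setpoint + 23.
Substituting into the mix_ratio equation gives mix_ratio = setpoint - 16.
Substituting into the overshoot equation gives overshoot = -3*setpoint + 57.
Solve -3*setpoint + 57 = 24: setpoint = (24 - 57) / -3 = 11.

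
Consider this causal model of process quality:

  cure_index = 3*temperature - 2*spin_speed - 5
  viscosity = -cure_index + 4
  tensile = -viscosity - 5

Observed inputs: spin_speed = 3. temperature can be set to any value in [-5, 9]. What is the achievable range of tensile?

Substituting into the cure_index equation gives cure_index = 3*temperature - 11.
Substituting into the viscosity equation gives viscosity = -3*temperature + 15.
So tensile = 3*temperature - 20.
Linear in temperature, so extremes are at the endpoints: temperature = -5 gives tensile = -35; temperature = 9 gives tensile = 7.

-35 to 7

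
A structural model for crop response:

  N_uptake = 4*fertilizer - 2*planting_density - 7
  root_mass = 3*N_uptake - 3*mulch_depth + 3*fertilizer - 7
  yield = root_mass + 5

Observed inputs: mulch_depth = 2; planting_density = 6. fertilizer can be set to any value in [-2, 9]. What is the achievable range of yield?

-95 to 70

Substituting into the N_uptake equation gives N_uptake = 4*fertilizer - 19.
root_mass becomes 15*fertilizer - 70.
So yield = 15*fertilizer - 65.
Linear in fertilizer, so extremes are at the endpoints: fertilizer = -2 gives yield = -95; fertilizer = 9 gives yield = 70.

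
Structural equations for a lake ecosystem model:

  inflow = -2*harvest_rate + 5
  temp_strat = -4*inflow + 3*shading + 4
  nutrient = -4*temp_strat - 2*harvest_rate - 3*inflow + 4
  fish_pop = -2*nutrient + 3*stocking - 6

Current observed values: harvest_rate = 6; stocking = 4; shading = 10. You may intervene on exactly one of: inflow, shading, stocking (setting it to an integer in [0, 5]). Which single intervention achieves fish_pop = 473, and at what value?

set stocking = 3

Intervening on inflow: fish_pop = -26*inflow + 294. Reaching 473 requires inflow = -179/26, not an integer.
Intervening on shading: fish_pop = 24*shading + 236. Reaching 473 requires shading = 79/8, not an integer.
Intervening on stocking: with other inputs at their observed values, fish_pop = 3*stocking + 464. Solving for 473 gives stocking = 3, within [0, 5].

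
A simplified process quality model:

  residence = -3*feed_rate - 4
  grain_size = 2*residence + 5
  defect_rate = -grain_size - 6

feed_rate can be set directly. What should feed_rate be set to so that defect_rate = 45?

feed_rate = 8

Substituting into the grain_size equation gives grain_size = -6*feed_rate - 3.
So defect_rate = 6*feed_rate - 3.
Solve 6*feed_rate - 3 = 45: feed_rate = (45 + 3) / 6 = 8.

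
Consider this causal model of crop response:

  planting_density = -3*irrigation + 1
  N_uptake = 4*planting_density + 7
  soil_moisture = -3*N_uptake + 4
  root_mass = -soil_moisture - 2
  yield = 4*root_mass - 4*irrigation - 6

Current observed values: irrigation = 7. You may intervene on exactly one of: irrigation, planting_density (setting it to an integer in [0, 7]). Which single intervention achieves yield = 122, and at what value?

set planting_density = 2

Intervening on irrigation: yield = -148*irrigation + 102. Reaching 122 requires irrigation = -5/37, not an integer.
Intervening on planting_density: with other inputs at their observed values, yield = 48*planting_density + 26. Solving for 122 gives planting_density = 2, within [0, 7].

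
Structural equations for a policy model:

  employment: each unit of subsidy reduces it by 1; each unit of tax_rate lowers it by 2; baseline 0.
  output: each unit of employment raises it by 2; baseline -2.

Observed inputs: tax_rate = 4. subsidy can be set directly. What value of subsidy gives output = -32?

subsidy = 7

Substituting into the employment equation gives employment = -subsidy - 8.
So output = -2*subsidy - 18.
Solve -2*subsidy - 18 = -32: subsidy = (-32 + 18) / -2 = 7.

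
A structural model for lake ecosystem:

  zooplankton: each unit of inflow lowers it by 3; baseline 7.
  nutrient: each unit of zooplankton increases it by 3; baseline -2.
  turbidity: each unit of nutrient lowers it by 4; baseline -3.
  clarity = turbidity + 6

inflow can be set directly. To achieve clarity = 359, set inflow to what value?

inflow = 12

Substituting into the nutrient equation gives nutrient = -9*inflow + 19.
turbidity becomes 36*inflow - 79.
Substituting into the clarity equation gives clarity = 36*inflow - 73.
Solve 36*inflow - 73 = 359: inflow = (359 + 73) / 36 = 12.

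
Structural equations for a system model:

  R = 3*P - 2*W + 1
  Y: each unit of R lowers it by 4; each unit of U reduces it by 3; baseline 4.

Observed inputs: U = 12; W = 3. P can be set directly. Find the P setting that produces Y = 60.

Substituting into the R equation gives R = 3*P - 5.
Y becomes -12*P - 12.
Solve -12*P - 12 = 60: P = (60 + 12) / -12 = -6.

P = -6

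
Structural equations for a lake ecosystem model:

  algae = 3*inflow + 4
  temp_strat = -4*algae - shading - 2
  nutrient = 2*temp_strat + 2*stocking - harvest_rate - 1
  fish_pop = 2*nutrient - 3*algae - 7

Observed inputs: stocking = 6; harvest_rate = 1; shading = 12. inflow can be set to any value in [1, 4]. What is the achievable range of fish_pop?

Substituting into the temp_strat equation gives temp_strat = -12*inflow - 30.
Substituting into the nutrient equation gives nutrient = -24*inflow - 50.
This gives fish_pop = -57*inflow - 119.
Linear in inflow, so extremes are at the endpoints: inflow = 1 gives fish_pop = -176; inflow = 4 gives fish_pop = -347.

-347 to -176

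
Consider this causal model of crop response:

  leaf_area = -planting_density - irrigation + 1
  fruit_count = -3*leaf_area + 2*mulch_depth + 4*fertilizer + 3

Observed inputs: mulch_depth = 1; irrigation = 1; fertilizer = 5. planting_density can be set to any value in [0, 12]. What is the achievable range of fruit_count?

25 to 61

Substituting into the leaf_area equation gives leaf_area = -planting_density.
So fruit_count = 3*planting_density + 25.
Linear in planting_density, so extremes are at the endpoints: planting_density = 0 gives fruit_count = 25; planting_density = 12 gives fruit_count = 61.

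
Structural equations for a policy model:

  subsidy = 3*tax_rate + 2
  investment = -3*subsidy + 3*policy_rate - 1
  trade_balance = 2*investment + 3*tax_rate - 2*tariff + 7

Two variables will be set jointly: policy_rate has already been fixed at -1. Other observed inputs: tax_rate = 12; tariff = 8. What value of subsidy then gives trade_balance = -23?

With policy_rate held at -1:
Intervening on subsidy fixes its value directly, overriding its dependence on tax_rate.
Substituting into the investment equation gives investment = -3*subsidy - 4.
This gives trade_balance = -6*subsidy + 19.
Solve -6*subsidy + 19 = -23: subsidy = (-23 - 19) / -6 = 7.

subsidy = 7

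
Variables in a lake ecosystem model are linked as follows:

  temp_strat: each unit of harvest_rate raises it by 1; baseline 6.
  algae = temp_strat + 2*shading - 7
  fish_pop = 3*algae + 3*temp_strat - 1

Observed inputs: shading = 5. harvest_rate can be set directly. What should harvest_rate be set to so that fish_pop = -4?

Substituting into the algae equation gives algae = harvest_rate + 9.
This gives fish_pop = 6*harvest_rate + 44.
Solve 6*harvest_rate + 44 = -4: harvest_rate = (-4 - 44) / 6 = -8.

harvest_rate = -8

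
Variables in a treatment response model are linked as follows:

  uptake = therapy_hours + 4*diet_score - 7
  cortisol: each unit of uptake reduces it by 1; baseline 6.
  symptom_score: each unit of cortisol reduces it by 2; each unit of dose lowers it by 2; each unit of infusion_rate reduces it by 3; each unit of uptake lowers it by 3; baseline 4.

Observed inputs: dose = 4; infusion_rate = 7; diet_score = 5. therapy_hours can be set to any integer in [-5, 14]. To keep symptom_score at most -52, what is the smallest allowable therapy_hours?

therapy_hours = 2

Substituting into the uptake equation gives uptake = therapy_hours + 13.
This gives cortisol = -therapy_hours - 7.
Substituting into the symptom_score equation gives symptom_score = -therapy_hours - 50.
Require -therapy_hours - 50 ≤ -52, so therapy_hours ≥ 2.
The smallest integer in [-5, 14] satisfying this is 2.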